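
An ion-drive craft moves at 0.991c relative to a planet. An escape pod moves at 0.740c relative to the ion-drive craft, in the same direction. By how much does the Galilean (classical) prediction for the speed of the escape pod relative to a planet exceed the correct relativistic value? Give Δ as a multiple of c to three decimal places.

Galilean: u_cl = 0.740 + 0.991 = 1.7310.
Relativistic: u_rel = (0.740 + 0.991) / (1 + 0.740·0.991) = 1.7310/1.7333 = 0.9987.
Δ = 1.7310 − 0.9987 = 0.7323.
(The classical prediction exceeds c; the relativistic result does not.)

Δ = 0.732c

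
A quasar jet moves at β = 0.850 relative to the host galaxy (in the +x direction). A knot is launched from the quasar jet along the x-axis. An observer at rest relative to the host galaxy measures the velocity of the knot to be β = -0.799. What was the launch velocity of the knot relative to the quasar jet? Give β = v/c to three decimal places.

Invert the composition law: u' = (u − v)/(1 − uv/c²).
u' = (-0.799 − 0.850) / (1 − (-0.799)(0.850)) = -1.6490/1.6791 = -0.9820.

β = -0.982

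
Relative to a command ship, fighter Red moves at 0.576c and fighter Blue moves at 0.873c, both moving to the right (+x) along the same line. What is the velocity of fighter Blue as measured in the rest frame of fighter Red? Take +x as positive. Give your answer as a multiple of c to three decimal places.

β_A = 0.576, β_B = 0.873.
Transform to A's frame with the inverse velocity-addition law: u' = (u − v)/(1 − uv/c²), taking u = β_B and v = β_A.
u' = (0.873 − 0.576) / (1 − (0.576)(0.873)) = 0.2970/0.4972 = 0.5974.

+0.597c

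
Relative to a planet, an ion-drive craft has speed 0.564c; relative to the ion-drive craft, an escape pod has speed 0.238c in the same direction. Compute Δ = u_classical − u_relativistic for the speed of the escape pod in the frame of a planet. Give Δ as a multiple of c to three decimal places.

Galilean: u_cl = 0.238 + 0.564 = 0.8020.
Relativistic: u_rel = (0.238 + 0.564) / (1 + 0.238·0.564) = 0.8020/1.1342 = 0.7071.
Δ = 0.8020 − 0.7071 = 0.0949.

Δ = 0.095c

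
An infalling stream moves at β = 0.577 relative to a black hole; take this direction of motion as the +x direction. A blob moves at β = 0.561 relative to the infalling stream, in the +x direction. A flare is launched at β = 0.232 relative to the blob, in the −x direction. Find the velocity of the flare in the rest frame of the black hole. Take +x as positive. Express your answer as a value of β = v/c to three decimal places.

Apply u = (u' + v)/(1 + u'v/c²) successively, working outward toward the black hole.
Start: velocity of the infalling stream relative to the black hole = 0.5770c.
Compose with the blob (u' = 0.561 in the infalling stream frame): u_1 = (0.561 + 0.577) / (1 + 0.561·0.577) = 1.1380/1.3237 = 0.8597.
Compose with the flare (u' = -0.232 in the blob frame): u_2 = (-0.232 + 0.860) / (1 + (-0.232)·0.860) = 0.6277/0.8005 = 0.7841.

β = +0.784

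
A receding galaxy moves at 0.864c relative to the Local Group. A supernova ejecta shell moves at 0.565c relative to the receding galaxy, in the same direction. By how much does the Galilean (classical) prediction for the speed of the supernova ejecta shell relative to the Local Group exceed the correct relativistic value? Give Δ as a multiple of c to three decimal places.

Galilean: u_cl = 0.565 + 0.864 = 1.4290.
Relativistic: u_rel = (0.565 + 0.864) / (1 + 0.565·0.864) = 1.4290/1.4882 = 0.9602.
Δ = 1.4290 − 0.9602 = 0.4688.
(The classical prediction exceeds c; the relativistic result does not.)

Δ = 0.469c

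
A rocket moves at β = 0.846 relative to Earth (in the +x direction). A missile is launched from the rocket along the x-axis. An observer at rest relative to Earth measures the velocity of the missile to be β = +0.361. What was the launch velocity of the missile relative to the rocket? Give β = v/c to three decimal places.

Invert the composition law: u' = (u − v)/(1 − uv/c²).
u' = (0.361 − 0.846) / (1 − (0.361)(0.846)) = -0.4850/0.6946 = -0.6982.

β = -0.698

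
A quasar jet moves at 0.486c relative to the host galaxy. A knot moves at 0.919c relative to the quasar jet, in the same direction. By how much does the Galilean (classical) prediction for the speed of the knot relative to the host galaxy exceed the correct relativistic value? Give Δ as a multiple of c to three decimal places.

Δ = 0.434c

Galilean: u_cl = 0.919 + 0.486 = 1.4050.
Relativistic: u_rel = (0.919 + 0.486) / (1 + 0.919·0.486) = 1.4050/1.4466 = 0.9712.
Δ = 1.4050 − 0.9712 = 0.4338.
(The classical prediction exceeds c; the relativistic result does not.)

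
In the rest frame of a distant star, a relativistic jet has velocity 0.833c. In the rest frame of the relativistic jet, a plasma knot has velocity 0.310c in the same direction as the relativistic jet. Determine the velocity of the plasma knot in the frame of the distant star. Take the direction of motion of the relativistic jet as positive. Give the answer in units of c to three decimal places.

0.908c

With v = 0.833 and u' = 0.310 (in units of c),
u = (u' + v)/(1 + u'v/c²):
u = (0.310 + 0.833) / (1 + 0.310·0.833) = 1.1430/1.2582 = 0.9084
(Galilean addition would give +1.143c, exceeding c.)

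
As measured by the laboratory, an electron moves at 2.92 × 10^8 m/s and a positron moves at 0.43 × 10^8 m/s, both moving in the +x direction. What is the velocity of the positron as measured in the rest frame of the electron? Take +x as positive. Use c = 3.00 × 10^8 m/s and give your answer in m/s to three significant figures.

β_A = 0.973, β_B = 0.143 (dividing each by c = 3.00 × 10^8 m/s).
Transform to A's frame with the inverse velocity-addition law: u' = (u − v)/(1 − uv/c²), taking u = β_B and v = β_A.
u' = (0.143 − 0.973) / (1 − (0.973)(0.143)) = -0.8300/0.8605 = -0.9646.
u' = -0.9646 × 3.00 × 10^8 m/s.

-2.89 × 10^8 m/s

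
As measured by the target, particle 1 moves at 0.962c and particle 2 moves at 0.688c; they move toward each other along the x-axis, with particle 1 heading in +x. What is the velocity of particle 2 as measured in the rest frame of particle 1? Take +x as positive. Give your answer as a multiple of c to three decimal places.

-0.993c

β_A = 0.962, β_B = -0.688.
Transform to A's frame with the inverse velocity-addition law: u' = (u − v)/(1 − uv/c²), taking u = β_B and v = β_A.
u' = (-0.688 − 0.962) / (1 − (0.962)(-0.688)) = -1.6500/1.6619 = -0.9929.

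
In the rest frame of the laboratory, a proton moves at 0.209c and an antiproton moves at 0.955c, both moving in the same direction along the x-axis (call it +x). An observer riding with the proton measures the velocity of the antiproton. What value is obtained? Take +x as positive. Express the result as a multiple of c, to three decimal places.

+0.932c

β_A = 0.209, β_B = 0.955.
Transform to A's frame with the inverse velocity-addition law: u' = (u − v)/(1 − uv/c²), taking u = β_B and v = β_A.
u' = (0.955 − 0.209) / (1 − (0.209)(0.955)) = 0.7460/0.8004 = 0.9320.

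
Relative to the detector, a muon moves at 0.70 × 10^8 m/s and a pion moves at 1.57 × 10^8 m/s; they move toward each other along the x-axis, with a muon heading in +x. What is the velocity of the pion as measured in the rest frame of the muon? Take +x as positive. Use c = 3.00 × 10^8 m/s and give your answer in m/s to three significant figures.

β_A = 0.233, β_B = -0.523 (dividing each by c = 3.00 × 10^8 m/s).
Transform to A's frame with the inverse velocity-addition law: u' = (u − v)/(1 − uv/c²), taking u = β_B and v = β_A.
u' = (-0.523 − 0.233) / (1 − (0.233)(-0.523)) = -0.7567/1.1221 = -0.6743.
u' = -0.6743 × 3.00 × 10^8 m/s.

-2.02 × 10^8 m/s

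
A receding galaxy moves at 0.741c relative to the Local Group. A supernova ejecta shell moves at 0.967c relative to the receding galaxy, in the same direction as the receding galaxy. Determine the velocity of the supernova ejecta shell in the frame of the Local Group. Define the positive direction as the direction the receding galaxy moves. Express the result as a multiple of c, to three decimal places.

0.995c

With v = 0.741 and u' = 0.967 (in units of c),
u = (u' + v)/(1 + u'v/c²):
u = (0.967 + 0.741) / (1 + 0.967·0.741) = 1.7080/1.7165 = 0.9950
(Galilean addition would give +1.708c, exceeding c.)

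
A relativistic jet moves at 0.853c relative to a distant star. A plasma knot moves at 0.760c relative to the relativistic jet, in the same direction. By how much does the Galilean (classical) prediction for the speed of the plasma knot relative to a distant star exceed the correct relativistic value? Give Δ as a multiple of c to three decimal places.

Δ = 0.634c

Galilean: u_cl = 0.760 + 0.853 = 1.6130.
Relativistic: u_rel = (0.760 + 0.853) / (1 + 0.760·0.853) = 1.6130/1.6483 = 0.9786.
Δ = 1.6130 − 0.9786 = 0.6344.
(The classical prediction exceeds c; the relativistic result does not.)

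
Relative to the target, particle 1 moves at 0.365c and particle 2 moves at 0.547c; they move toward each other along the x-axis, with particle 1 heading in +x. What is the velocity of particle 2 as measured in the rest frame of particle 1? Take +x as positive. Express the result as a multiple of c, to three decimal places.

β_A = 0.365, β_B = -0.547.
Transform to A's frame with the inverse velocity-addition law: u' = (u − v)/(1 − uv/c²), taking u = β_B and v = β_A.
u' = (-0.547 − 0.365) / (1 − (0.365)(-0.547)) = -0.9120/1.1997 = -0.7602.

-0.760c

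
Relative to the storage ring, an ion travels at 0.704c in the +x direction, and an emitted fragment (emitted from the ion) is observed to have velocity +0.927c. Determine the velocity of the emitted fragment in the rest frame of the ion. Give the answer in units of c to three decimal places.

Invert the composition law: u' = (u − v)/(1 − uv/c²).
u' = (0.927 − 0.704) / (1 − (0.927)(0.704)) = 0.2230/0.3474 = 0.6419.

+0.642c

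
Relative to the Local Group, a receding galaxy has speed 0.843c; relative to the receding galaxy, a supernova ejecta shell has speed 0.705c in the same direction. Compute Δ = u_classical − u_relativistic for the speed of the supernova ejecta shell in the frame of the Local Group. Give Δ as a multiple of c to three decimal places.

Galilean: u_cl = 0.705 + 0.843 = 1.5480.
Relativistic: u_rel = (0.705 + 0.843) / (1 + 0.705·0.843) = 1.5480/1.5943 = 0.9709.
Δ = 1.5480 − 0.9709 = 0.5771.
(The classical prediction exceeds c; the relativistic result does not.)

Δ = 0.577c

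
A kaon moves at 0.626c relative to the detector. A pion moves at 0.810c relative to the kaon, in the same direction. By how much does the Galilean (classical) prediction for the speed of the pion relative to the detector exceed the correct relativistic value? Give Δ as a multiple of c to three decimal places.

Galilean: u_cl = 0.810 + 0.626 = 1.4360.
Relativistic: u_rel = (0.810 + 0.626) / (1 + 0.810·0.626) = 1.4360/1.5071 = 0.9528.
Δ = 1.4360 − 0.9528 = 0.4832.
(The classical prediction exceeds c; the relativistic result does not.)

Δ = 0.483c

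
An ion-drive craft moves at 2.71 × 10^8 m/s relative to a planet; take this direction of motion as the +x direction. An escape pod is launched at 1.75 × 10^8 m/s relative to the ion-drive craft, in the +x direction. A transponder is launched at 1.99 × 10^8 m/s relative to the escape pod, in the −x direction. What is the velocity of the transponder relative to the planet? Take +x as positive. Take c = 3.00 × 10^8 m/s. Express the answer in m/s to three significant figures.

Apply u = (u' + v)/(1 + u'v/c²) successively, working outward toward the planet.
(Dividing each given speed by c = 3.00 × 10^8 m/s to work in units of c.)
Start: velocity of the ion-drive craft relative to the planet = 0.9033c.
Compose with the escape pod (u' = 0.583 in the ion-drive craft frame): u_1 = (0.583 + 0.903) / (1 + 0.583·0.903) = 1.4867/1.5269 = 0.9736.
Compose with the transponder (u' = -0.663 in the escape pod frame): u_2 = (-0.663 + 0.974) / (1 + (-0.663)·0.974) = 0.3103/0.3542 = 0.8761.
So u = 0.8761 × 3.00 × 10^8 m/s.

+2.63 × 10^8 m/s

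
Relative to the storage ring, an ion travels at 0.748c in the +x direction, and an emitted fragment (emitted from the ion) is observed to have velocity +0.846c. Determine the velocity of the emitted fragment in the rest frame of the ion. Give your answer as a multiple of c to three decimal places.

+0.267c

Invert the composition law: u' = (u − v)/(1 − uv/c²).
u' = (0.846 − 0.748) / (1 − (0.846)(0.748)) = 0.0980/0.3672 = 0.2669.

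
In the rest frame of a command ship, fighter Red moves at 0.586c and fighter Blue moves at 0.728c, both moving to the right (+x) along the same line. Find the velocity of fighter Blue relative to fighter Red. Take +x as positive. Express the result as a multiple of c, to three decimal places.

+0.248c

β_A = 0.586, β_B = 0.728.
Transform to A's frame with the inverse velocity-addition law: u' = (u − v)/(1 − uv/c²), taking u = β_B and v = β_A.
u' = (0.728 − 0.586) / (1 − (0.586)(0.728)) = 0.1420/0.5734 = 0.2476.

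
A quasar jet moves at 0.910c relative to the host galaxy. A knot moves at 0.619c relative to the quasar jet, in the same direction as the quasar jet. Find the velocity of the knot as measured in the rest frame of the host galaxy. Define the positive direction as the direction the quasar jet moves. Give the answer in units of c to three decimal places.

0.978c

With v = 0.910 and u' = 0.619 (in units of c),
u = (u' + v)/(1 + u'v/c²):
u = (0.619 + 0.910) / (1 + 0.619·0.910) = 1.5290/1.5633 = 0.9781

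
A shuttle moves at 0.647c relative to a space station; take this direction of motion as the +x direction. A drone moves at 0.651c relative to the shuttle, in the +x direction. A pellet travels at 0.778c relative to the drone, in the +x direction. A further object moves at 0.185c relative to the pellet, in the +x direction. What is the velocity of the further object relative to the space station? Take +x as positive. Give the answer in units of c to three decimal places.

0.992c

Apply u = (u' + v)/(1 + u'v/c²) successively, working outward toward the space station.
Start: velocity of the shuttle relative to the space station = 0.6470c.
Compose with the drone (u' = 0.651 in the shuttle frame): u_1 = (0.651 + 0.647) / (1 + 0.651·0.647) = 1.2980/1.4212 = 0.9133.
Compose with the pellet (u' = 0.778 in the drone frame): u_2 = (0.778 + 0.913) / (1 + 0.778·0.913) = 1.6913/1.7106 = 0.9887.
Compose with the further object (u' = 0.185 in the pellet frame): u_3 = (0.185 + 0.989) / (1 + 0.185·0.989) = 1.1737/1.1829 = 0.9922.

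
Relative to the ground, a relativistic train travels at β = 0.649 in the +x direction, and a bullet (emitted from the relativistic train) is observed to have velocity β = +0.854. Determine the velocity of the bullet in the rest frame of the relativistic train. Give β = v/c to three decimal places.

β = +0.460

Invert the composition law: u' = (u − v)/(1 − uv/c²).
u' = (0.854 − 0.649) / (1 − (0.854)(0.649)) = 0.2050/0.4458 = 0.4599.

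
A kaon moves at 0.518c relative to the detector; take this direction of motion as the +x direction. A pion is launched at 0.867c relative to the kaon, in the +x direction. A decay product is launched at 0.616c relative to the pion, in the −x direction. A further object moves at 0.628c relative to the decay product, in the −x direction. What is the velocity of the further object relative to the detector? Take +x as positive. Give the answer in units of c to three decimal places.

+0.412c

Apply u = (u' + v)/(1 + u'v/c²) successively, working outward toward the detector.
Start: velocity of the kaon relative to the detector = 0.5180c.
Compose with the pion (u' = 0.867 in the kaon frame): u_1 = (0.867 + 0.518) / (1 + 0.867·0.518) = 1.3850/1.4491 = 0.9558.
Compose with the decay product (u' = -0.616 in the pion frame): u_2 = (-0.616 + 0.956) / (1 + (-0.616)·0.956) = 0.3398/0.4113 = 0.8262.
Compose with the further object (u' = -0.628 in the decay product frame): u_3 = (-0.628 + 0.826) / (1 + (-0.628)·0.826) = 0.1982/0.4812 = 0.4118.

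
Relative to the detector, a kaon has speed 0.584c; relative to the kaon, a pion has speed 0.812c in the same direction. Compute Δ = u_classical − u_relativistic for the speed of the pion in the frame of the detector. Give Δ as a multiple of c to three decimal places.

Galilean: u_cl = 0.812 + 0.584 = 1.3960.
Relativistic: u_rel = (0.812 + 0.584) / (1 + 0.812·0.584) = 1.3960/1.4742 = 0.9469.
Δ = 1.3960 − 0.9469 = 0.4491.
(The classical prediction exceeds c; the relativistic result does not.)

Δ = 0.449c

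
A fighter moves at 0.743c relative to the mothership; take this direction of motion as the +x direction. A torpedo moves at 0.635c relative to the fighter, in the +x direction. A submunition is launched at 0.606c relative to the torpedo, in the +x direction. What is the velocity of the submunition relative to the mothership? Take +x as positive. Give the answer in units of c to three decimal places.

Apply u = (u' + v)/(1 + u'v/c²) successively, working outward toward the mothership.
Start: velocity of the fighter relative to the mothership = 0.7430c.
Compose with the torpedo (u' = 0.635 in the fighter frame): u_1 = (0.635 + 0.743) / (1 + 0.635·0.743) = 1.3780/1.4718 = 0.9363.
Compose with the submunition (u' = 0.606 in the torpedo frame): u_2 = (0.606 + 0.936) / (1 + 0.606·0.936) = 1.5423/1.5674 = 0.9840.

0.984c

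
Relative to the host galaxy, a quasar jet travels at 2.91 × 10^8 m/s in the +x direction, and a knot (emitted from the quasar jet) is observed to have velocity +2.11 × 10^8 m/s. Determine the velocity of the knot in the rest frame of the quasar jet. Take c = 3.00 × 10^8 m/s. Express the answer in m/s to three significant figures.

v = 0.970c, u = 0.703c.
Invert the composition law: u' = (u − v)/(1 − uv/c²).
u' = (0.703 − 0.970) / (1 − (0.703)(0.970)) = -0.2667/0.3178 = -0.8392.
u' = -0.8392 × 3.00 × 10^8 m/s.

-2.52 × 10^8 m/s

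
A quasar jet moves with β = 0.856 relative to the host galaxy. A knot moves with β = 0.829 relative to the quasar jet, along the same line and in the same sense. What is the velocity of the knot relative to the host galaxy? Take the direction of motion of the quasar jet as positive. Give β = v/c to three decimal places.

β = 0.986

With v = 0.856 and u' = 0.829 (in units of c),
u = (u' + v)/(1 + u'v/c²):
u = (0.829 + 0.856) / (1 + 0.829·0.856) = 1.6850/1.7096 = 0.9856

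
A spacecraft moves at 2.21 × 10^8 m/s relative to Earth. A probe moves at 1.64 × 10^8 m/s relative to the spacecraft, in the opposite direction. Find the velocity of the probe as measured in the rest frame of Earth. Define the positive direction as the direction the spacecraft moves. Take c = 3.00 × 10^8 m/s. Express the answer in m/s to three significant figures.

+9.54 × 10^7 m/s

In units of c (dividing by 3.00 × 10^8 m/s): v = 0.737, u' = -0.547.
u = (u' + v)/(1 + u'v/c²):
u = (-0.547 + 0.737) / (1 + (-0.547)·0.737) = 0.1900/0.5973 = 0.3181
(Galilean addition would give +0.190c.)
Converting back: u = 0.3181 × 3.00 × 10^8 m/s.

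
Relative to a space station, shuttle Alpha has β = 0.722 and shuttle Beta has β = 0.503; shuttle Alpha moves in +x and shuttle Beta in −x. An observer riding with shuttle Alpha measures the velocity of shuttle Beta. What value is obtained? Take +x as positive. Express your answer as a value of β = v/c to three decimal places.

β_A = 0.722, β_B = -0.503.
Transform to A's frame with the inverse velocity-addition law: u' = (u − v)/(1 − uv/c²), taking u = β_B and v = β_A.
u' = (-0.503 − 0.722) / (1 − (0.722)(-0.503)) = -1.2250/1.3632 = -0.8986.

β = -0.899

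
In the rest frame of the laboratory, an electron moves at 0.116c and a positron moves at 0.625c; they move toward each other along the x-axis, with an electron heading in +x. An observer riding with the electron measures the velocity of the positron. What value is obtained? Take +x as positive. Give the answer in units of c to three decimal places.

-0.691c

β_A = 0.116, β_B = -0.625.
Transform to A's frame with the inverse velocity-addition law: u' = (u − v)/(1 − uv/c²), taking u = β_B and v = β_A.
u' = (-0.625 − 0.116) / (1 − (0.116)(-0.625)) = -0.7410/1.0725 = -0.6909.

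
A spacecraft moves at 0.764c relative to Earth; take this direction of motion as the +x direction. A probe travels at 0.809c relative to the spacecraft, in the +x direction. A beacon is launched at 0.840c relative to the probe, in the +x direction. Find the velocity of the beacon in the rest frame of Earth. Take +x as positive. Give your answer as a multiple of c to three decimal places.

0.998c

Apply u = (u' + v)/(1 + u'v/c²) successively, working outward toward Earth.
Start: velocity of the spacecraft relative to Earth = 0.7640c.
Compose with the probe (u' = 0.809 in the spacecraft frame): u_1 = (0.809 + 0.764) / (1 + 0.809·0.764) = 1.5730/1.6181 = 0.9721.
Compose with the beacon (u' = 0.840 in the probe frame): u_2 = (0.840 + 0.972) / (1 + 0.840·0.972) = 1.8121/1.8166 = 0.9975.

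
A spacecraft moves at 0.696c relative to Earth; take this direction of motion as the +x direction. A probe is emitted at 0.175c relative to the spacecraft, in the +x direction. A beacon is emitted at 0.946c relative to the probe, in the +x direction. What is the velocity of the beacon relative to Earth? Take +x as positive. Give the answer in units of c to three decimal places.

Apply u = (u' + v)/(1 + u'v/c²) successively, working outward toward Earth.
Start: velocity of the spacecraft relative to Earth = 0.6960c.
Compose with the probe (u' = 0.175 in the spacecraft frame): u_1 = (0.175 + 0.696) / (1 + 0.175·0.696) = 0.8710/1.1218 = 0.7764.
Compose with the beacon (u' = 0.946 in the probe frame): u_2 = (0.946 + 0.776) / (1 + 0.946·0.776) = 1.7224/1.7345 = 0.9930.

0.993c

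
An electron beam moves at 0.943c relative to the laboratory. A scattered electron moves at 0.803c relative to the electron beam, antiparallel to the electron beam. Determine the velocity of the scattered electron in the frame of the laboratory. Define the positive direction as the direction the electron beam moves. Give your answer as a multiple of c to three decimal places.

With v = 0.943 and u' = -0.803 (in units of c),
u = (u' + v)/(1 + u'v/c²):
u = (-0.803 + 0.943) / (1 + (-0.803)·0.943) = 0.1400/0.2428 = 0.5767
(Galilean addition would give +0.140c.)

+0.577c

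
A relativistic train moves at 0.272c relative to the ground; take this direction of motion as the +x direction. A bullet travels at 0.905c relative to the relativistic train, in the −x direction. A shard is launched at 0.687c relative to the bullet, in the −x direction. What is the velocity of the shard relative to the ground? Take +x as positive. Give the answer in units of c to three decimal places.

Apply u = (u' + v)/(1 + u'v/c²) successively, working outward toward the ground.
Start: velocity of the relativistic train relative to the ground = 0.2720c.
Compose with the bullet (u' = -0.905 in the relativistic train frame): u_1 = (-0.905 + 0.272) / (1 + (-0.905)·0.272) = -0.6330/0.7538 = -0.8397.
Compose with the shard (u' = -0.687 in the bullet frame): u_2 = (-0.687 + (-0.840)) / (1 + (-0.687)·(-0.840)) = -1.5267/1.5769 = -0.9682.

-0.968c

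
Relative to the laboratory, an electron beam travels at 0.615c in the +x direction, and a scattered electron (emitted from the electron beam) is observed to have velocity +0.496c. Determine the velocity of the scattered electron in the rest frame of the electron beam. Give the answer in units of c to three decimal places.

Invert the composition law: u' = (u − v)/(1 − uv/c²).
u' = (0.496 − 0.615) / (1 − (0.496)(0.615)) = -0.1190/0.6950 = -0.1712.

-0.171c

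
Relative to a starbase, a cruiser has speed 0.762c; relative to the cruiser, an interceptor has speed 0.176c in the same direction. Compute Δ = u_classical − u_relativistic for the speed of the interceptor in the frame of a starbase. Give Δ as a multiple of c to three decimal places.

Δ = 0.111c

Galilean: u_cl = 0.176 + 0.762 = 0.9380.
Relativistic: u_rel = (0.176 + 0.762) / (1 + 0.176·0.762) = 0.9380/1.1341 = 0.8271.
Δ = 0.9380 − 0.8271 = 0.1109.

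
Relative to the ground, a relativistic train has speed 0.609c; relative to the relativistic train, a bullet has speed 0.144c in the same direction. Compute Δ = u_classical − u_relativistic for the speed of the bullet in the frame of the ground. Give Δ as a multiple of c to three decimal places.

Δ = 0.061c

Galilean: u_cl = 0.144 + 0.609 = 0.7530.
Relativistic: u_rel = (0.144 + 0.609) / (1 + 0.144·0.609) = 0.7530/1.0877 = 0.6923.
Δ = 0.7530 − 0.6923 = 0.0607.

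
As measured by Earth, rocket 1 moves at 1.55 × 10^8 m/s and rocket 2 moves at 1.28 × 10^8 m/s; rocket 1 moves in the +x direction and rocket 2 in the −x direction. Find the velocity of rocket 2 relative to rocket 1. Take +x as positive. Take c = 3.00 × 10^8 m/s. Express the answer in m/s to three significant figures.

β_A = 0.517, β_B = -0.427 (dividing each by c = 3.00 × 10^8 m/s).
Transform to A's frame with the inverse velocity-addition law: u' = (u − v)/(1 − uv/c²), taking u = β_B and v = β_A.
u' = (-0.427 − 0.517) / (1 − (0.517)(-0.427)) = -0.9433/1.2204 = -0.7729.
u' = -0.7729 × 3.00 × 10^8 m/s.

-2.32 × 10^8 m/s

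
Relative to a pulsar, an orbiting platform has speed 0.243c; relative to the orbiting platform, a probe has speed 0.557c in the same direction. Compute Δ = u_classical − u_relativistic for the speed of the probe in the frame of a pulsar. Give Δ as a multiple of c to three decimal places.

Galilean: u_cl = 0.557 + 0.243 = 0.8000.
Relativistic: u_rel = (0.557 + 0.243) / (1 + 0.557·0.243) = 0.8000/1.1354 = 0.7046.
Δ = 0.8000 − 0.7046 = 0.0954.

Δ = 0.095c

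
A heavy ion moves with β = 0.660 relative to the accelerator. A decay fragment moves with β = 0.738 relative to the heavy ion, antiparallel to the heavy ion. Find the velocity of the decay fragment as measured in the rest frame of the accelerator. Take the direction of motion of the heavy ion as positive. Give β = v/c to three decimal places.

β = -0.152

With v = 0.660 and u' = -0.738 (in units of c),
u = (u' + v)/(1 + u'v/c²):
u = (-0.738 + 0.660) / (1 + (-0.738)·0.660) = -0.0780/0.5129 = -0.1521
(Galilean addition would give -0.078c.)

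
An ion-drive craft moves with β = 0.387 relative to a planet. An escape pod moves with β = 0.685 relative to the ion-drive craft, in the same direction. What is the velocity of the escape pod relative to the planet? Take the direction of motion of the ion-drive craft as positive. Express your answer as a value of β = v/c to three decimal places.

β = 0.847

With v = 0.387 and u' = 0.685 (in units of c),
u = (u' + v)/(1 + u'v/c²):
u = (0.685 + 0.387) / (1 + 0.685·0.387) = 1.0720/1.2651 = 0.8474
(Galilean addition would give +1.072c, exceeding c.)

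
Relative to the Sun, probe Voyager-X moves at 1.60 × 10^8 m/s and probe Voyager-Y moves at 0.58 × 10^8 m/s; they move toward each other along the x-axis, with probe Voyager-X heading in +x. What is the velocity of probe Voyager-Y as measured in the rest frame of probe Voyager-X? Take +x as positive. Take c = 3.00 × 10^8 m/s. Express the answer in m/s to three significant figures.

β_A = 0.533, β_B = -0.193 (dividing each by c = 3.00 × 10^8 m/s).
Transform to A's frame with the inverse velocity-addition law: u' = (u − v)/(1 − uv/c²), taking u = β_B and v = β_A.
u' = (-0.193 − 0.533) / (1 − (0.533)(-0.193)) = -0.7267/1.1031 = -0.6587.
u' = -0.6587 × 3.00 × 10^8 m/s.

-1.98 × 10^8 m/s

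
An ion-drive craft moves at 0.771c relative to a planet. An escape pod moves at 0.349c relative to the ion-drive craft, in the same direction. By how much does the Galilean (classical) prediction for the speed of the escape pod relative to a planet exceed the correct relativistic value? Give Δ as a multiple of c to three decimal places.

Δ = 0.237c

Galilean: u_cl = 0.349 + 0.771 = 1.1200.
Relativistic: u_rel = (0.349 + 0.771) / (1 + 0.349·0.771) = 1.1200/1.2691 = 0.8825.
Δ = 1.1200 − 0.8825 = 0.2375.
(The classical prediction exceeds c; the relativistic result does not.)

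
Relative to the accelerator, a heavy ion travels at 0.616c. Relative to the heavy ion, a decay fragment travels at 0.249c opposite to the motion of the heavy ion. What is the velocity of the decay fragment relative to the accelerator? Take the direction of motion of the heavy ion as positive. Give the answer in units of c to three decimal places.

+0.433c

With v = 0.616 and u' = -0.249 (in units of c),
u = (u' + v)/(1 + u'v/c²):
u = (-0.249 + 0.616) / (1 + (-0.249)·0.616) = 0.3670/0.8466 = 0.4335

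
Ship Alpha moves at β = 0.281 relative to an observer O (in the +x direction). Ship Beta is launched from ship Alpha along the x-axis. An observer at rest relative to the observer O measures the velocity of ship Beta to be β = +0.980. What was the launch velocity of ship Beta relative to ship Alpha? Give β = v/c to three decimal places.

β = +0.965

Invert the composition law: u' = (u − v)/(1 − uv/c²).
u' = (0.980 − 0.281) / (1 − (0.980)(0.281)) = 0.6990/0.7246 = 0.9646.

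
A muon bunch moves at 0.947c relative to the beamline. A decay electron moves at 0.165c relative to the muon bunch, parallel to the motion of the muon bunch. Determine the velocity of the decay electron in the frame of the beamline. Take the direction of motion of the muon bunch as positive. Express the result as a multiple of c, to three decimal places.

0.962c

With v = 0.947 and u' = 0.165 (in units of c),
u = (u' + v)/(1 + u'v/c²):
u = (0.165 + 0.947) / (1 + 0.165·0.947) = 1.1120/1.1563 = 0.9617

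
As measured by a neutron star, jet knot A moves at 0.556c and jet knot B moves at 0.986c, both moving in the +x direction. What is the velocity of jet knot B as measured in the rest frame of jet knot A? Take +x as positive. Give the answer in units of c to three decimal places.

β_A = 0.556, β_B = 0.986.
Transform to A's frame with the inverse velocity-addition law: u' = (u − v)/(1 − uv/c²), taking u = β_B and v = β_A.
u' = (0.986 − 0.556) / (1 − (0.556)(0.986)) = 0.4300/0.4518 = 0.9518.

+0.952c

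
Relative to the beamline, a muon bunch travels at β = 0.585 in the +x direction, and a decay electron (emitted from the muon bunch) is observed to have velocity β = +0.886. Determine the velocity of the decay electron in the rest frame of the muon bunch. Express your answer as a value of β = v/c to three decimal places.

Invert the composition law: u' = (u − v)/(1 − uv/c²).
u' = (0.886 − 0.585) / (1 − (0.886)(0.585)) = 0.3010/0.4817 = 0.6249.

β = +0.625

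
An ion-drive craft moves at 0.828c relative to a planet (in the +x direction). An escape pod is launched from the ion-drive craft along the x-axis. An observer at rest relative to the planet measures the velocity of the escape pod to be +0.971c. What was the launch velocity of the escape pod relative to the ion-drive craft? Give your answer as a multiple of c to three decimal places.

Invert the composition law: u' = (u − v)/(1 − uv/c²).
u' = (0.971 − 0.828) / (1 − (0.971)(0.828)) = 0.1430/0.1960 = 0.7295.

+0.730c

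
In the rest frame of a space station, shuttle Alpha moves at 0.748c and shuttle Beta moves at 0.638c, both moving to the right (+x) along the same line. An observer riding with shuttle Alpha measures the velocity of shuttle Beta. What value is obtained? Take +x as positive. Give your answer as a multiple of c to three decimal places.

-0.210c

β_A = 0.748, β_B = 0.638.
Transform to A's frame with the inverse velocity-addition law: u' = (u − v)/(1 − uv/c²), taking u = β_B and v = β_A.
u' = (0.638 − 0.748) / (1 − (0.748)(0.638)) = -0.1100/0.5228 = -0.2104.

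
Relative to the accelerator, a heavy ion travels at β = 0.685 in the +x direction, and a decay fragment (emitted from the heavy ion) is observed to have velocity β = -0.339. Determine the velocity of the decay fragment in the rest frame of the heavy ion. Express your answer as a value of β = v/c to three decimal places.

Invert the composition law: u' = (u − v)/(1 − uv/c²).
u' = (-0.339 − 0.685) / (1 − (-0.339)(0.685)) = -1.0240/1.2322 = -0.8310.

β = -0.831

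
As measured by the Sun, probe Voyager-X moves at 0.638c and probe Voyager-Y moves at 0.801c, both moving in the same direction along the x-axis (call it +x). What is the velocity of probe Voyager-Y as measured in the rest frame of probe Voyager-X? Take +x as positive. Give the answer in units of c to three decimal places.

β_A = 0.638, β_B = 0.801.
Transform to A's frame with the inverse velocity-addition law: u' = (u − v)/(1 − uv/c²), taking u = β_B and v = β_A.
u' = (0.801 − 0.638) / (1 − (0.638)(0.801)) = 0.1630/0.4890 = 0.3334.

+0.333c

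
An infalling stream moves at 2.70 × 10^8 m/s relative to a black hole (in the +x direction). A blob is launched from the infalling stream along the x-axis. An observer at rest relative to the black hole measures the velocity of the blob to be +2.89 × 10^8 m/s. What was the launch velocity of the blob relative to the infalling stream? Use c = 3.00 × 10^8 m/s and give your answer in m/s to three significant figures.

v = 0.900c, u = 0.963c.
Invert the composition law: u' = (u − v)/(1 − uv/c²).
u' = (0.963 − 0.900) / (1 − (0.963)(0.900)) = 0.0633/0.1330 = 0.4762.
u' = 0.4762 × 3.00 × 10^8 m/s.

+1.43 × 10^8 m/s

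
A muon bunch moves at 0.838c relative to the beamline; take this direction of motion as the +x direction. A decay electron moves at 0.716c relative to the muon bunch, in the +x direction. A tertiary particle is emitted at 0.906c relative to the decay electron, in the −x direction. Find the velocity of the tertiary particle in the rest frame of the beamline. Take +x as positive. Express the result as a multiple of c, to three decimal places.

+0.543c

Apply u = (u' + v)/(1 + u'v/c²) successively, working outward toward the beamline.
Start: velocity of the muon bunch relative to the beamline = 0.8380c.
Compose with the decay electron (u' = 0.716 in the muon bunch frame): u_1 = (0.716 + 0.838) / (1 + 0.716·0.838) = 1.5540/1.6000 = 0.9712.
Compose with the tertiary particle (u' = -0.906 in the decay electron frame): u_2 = (-0.906 + 0.971) / (1 + (-0.906)·0.971) = 0.0652/0.1201 = 0.5435.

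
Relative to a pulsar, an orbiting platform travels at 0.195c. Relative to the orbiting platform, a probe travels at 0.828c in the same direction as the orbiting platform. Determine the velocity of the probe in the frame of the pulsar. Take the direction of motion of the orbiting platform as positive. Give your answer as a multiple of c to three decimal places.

0.881c

With v = 0.195 and u' = 0.828 (in units of c),
u = (u' + v)/(1 + u'v/c²):
u = (0.828 + 0.195) / (1 + 0.828·0.195) = 1.0230/1.1615 = 0.8808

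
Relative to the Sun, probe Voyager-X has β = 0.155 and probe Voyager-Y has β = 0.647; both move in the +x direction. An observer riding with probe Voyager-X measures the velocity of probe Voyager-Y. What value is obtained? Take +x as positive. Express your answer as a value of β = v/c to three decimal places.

β_A = 0.155, β_B = 0.647.
Transform to A's frame with the inverse velocity-addition law: u' = (u − v)/(1 − uv/c²), taking u = β_B and v = β_A.
u' = (0.647 − 0.155) / (1 − (0.155)(0.647)) = 0.4920/0.8997 = 0.5468.

β = +0.547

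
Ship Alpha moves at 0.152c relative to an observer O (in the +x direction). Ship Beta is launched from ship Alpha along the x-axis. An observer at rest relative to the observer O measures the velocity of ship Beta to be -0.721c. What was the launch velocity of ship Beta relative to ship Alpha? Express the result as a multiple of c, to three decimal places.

Invert the composition law: u' = (u − v)/(1 − uv/c²).
u' = (-0.721 − 0.152) / (1 − (-0.721)(0.152)) = -0.8730/1.1096 = -0.7868.

-0.787c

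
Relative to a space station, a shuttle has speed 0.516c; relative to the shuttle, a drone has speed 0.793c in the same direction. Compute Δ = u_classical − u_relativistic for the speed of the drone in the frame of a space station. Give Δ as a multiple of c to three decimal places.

Galilean: u_cl = 0.793 + 0.516 = 1.3090.
Relativistic: u_rel = (0.793 + 0.516) / (1 + 0.793·0.516) = 1.3090/1.4092 = 0.9289.
Δ = 1.3090 − 0.9289 = 0.3801.
(The classical prediction exceeds c; the relativistic result does not.)

Δ = 0.380c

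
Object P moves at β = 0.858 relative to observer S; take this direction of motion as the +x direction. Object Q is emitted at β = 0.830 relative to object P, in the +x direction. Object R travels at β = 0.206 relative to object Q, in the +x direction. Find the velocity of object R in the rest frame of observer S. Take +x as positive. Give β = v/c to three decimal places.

Apply u = (u' + v)/(1 + u'v/c²) successively, working outward toward observer S.
Start: velocity of object P relative to observer S = 0.8580c.
Compose with object Q (u' = 0.830 in object P frame): u_1 = (0.830 + 0.858) / (1 + 0.830·0.858) = 1.6880/1.7121 = 0.9859.
Compose with object R (u' = 0.206 in object Q frame): u_2 = (0.206 + 0.986) / (1 + 0.206·0.986) = 1.1919/1.2031 = 0.9907.

β = 0.991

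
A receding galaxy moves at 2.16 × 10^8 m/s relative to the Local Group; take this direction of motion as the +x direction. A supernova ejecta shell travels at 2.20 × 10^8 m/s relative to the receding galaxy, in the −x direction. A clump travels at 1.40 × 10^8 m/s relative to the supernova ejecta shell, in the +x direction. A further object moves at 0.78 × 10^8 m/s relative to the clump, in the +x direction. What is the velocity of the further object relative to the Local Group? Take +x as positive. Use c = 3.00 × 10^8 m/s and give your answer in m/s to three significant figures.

+1.89 × 10^8 m/s

Apply u = (u' + v)/(1 + u'v/c²) successively, working outward toward the Local Group.
(Dividing each given speed by c = 3.00 × 10^8 m/s to work in units of c.)
Start: velocity of the receding galaxy relative to the Local Group = 0.7200c.
Compose with the supernova ejecta shell (u' = -0.733 in the receding galaxy frame): u_1 = (-0.733 + 0.720) / (1 + (-0.733)·0.720) = -0.0133/0.4720 = -0.0282.
Compose with the clump (u' = 0.467 in the supernova ejecta shell frame): u_2 = (0.467 + (-0.028)) / (1 + 0.467·(-0.028)) = 0.4384/0.9868 = 0.4443.
Compose with the further object (u' = 0.260 in the clump frame): u_3 = (0.260 + 0.444) / (1 + 0.260·0.444) = 0.7043/1.1155 = 0.6313.
So u = 0.6313 × 3.00 × 10^8 m/s.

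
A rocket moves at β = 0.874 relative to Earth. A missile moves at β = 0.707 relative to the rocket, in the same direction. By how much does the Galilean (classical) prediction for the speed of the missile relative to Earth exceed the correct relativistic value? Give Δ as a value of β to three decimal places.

Δ = 0.604

Galilean: u_cl = 0.707 + 0.874 = 1.5810.
Relativistic: u_rel = (0.707 + 0.874) / (1 + 0.707·0.874) = 1.5810/1.6179 = 0.9772.
Δ = 1.5810 − 0.9772 = 0.6038.
(The classical prediction exceeds c; the relativistic result does not.)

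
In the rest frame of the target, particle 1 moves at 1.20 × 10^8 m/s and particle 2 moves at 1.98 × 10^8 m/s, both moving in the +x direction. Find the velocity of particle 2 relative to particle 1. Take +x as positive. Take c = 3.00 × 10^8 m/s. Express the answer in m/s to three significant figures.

β_A = 0.400, β_B = 0.660 (dividing each by c = 3.00 × 10^8 m/s).
Transform to A's frame with the inverse velocity-addition law: u' = (u − v)/(1 − uv/c²), taking u = β_B and v = β_A.
u' = (0.660 − 0.400) / (1 − (0.400)(0.660)) = 0.2600/0.7360 = 0.3533.
u' = 0.3533 × 3.00 × 10^8 m/s.

+1.06 × 10^8 m/s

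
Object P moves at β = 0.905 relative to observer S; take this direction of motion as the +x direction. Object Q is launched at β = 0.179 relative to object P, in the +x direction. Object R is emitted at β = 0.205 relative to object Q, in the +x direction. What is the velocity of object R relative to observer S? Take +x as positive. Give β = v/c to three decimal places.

Apply u = (u' + v)/(1 + u'v/c²) successively, working outward toward observer S.
Start: velocity of object P relative to observer S = 0.9050c.
Compose with object Q (u' = 0.179 in object P frame): u_1 = (0.179 + 0.905) / (1 + 0.179·0.905) = 1.0840/1.1620 = 0.9329.
Compose with object R (u' = 0.205 in object Q frame): u_2 = (0.205 + 0.933) / (1 + 0.205·0.933) = 1.1379/1.1912 = 0.9552.

β = 0.955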